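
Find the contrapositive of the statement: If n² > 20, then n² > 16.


Original: If n² > 20, then n² > 16
Contrapositive: If ¬Q, then ¬P
Negate Q: not (n² > 16)
Negate P: not (n² > 20)

If not (n² > 16), then not (n² > 20).


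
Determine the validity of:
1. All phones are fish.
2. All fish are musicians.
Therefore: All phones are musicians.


Premise 1: All phones are fish.
Premise 2: All fish are musicians.
Conclusion: All phones are musicians.
Barbara syllogism (AAA-1): All A are B, All B are C → All A are C.
Middle term (fish) distributed in premise 2.

Valid


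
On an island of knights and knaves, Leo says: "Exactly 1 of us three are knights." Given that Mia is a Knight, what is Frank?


Leo claims exactly 1 knights among Leo, Mia, Frank.
Given: Mia is a Knight.

Case 1: Leo is a Knight (tells truth)
  Then exactly 1 of the three are knights.
  Counting Leo, Mia: 2 knight(s) so far. Need -1 more → impossible.
Case 2: Leo is a Knave (lies)
  Then the count is NOT 1.
  If Frank = Knave, count = 1 = 1 → claim would be true, contradicts lie.
  If Frank = Knight, count = 2 ≠ 1 → lie confirmed ✓

Frank is a Knight.

Knight


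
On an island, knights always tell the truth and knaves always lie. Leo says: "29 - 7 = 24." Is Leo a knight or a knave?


Statement: "29 - 7 = 24."
Actual: 29 - 7 = 22
Claimed: 24
Statement is FALSE → Leo lies → Knave

Knave


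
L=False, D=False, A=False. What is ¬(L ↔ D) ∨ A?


L = False, D = False, A = False
Expression: ¬(L ↔ D) ∨ A
Step 1: L ↔ D = (False iff False) = True
Step 2: ¬(L ↔ D) = NOT True = False
Step 3: (False) ∨ A = False OR False = False

False


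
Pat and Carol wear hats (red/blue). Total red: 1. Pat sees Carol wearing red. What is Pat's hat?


Total red = 1, Carol = red
Red accounted for: 1
Remaining for Pat: 0
Pat's hat is blue.

blue


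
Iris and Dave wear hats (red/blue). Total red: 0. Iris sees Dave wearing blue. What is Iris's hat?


Total red = 0, Dave = blue
Red accounted for: 0
Remaining for Iris: 0
Iris's hat is blue.

blue


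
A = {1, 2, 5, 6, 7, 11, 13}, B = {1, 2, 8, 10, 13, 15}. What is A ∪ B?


A = {1, 2, 5, 6, 7, 11, 13}
B = {1, 2, 8, 10, 13, 15}
Operation: union
All elements combined: 1, 2, 5, 6, 7, 8, 10, 11, 13, 15

{1, 2, 5, 6, 7, 8, 10, 11, 13, 15}


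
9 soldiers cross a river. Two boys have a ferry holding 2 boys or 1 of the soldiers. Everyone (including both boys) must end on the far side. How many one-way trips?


Per crossing of one of the soldiers: boys→, one←, one of the soldiers→, one← = 4 trips
9 × 4 = 36, + 1 final boys→ = 37
Minimum trips = 37

37


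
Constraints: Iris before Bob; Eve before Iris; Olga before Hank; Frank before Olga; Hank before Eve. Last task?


Constraints: Iris before Bob; Eve before Iris; Olga before Hank; Frank before Olga; Hank before Eve
The last task can have nothing scheduled after it, so it must never appear on the left of a 'before'.
Tasks appearing before some other task: Iris, Eve, Olga, Frank, Hank.
The only task not in that list is Bob → it is last.

Bob


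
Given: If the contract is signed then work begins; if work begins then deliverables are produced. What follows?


Hypothetical syllogism: P → Q, Q → R ⊢ P → R
Premise 1: the contract is signed → work begins
Premise 2: work begins → deliverables are produced
Chain the implications: the middle term (work begins) links the two.
Conclusion: If the contract is signed, then deliverables are produced.

If the contract is signed, then deliverables are produced.


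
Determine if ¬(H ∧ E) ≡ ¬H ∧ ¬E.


Expression 1: ¬(H ∧ E)
Expression 2: ¬H ∧ ¬E
Truth table (H E | Expr1 Expr2):
  T T |   F     F
  T F |   T     F   ← differ
  F T |   T     F   ← differ
  F F |   T     T
Counterexample: H=T, E=F gives Expr1 = T but Expr2 = F, so the expressions are NOT logically equivalent.

No


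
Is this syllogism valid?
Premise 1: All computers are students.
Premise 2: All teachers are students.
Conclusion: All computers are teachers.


Premise 1: All computers are students.
Premise 2: All teachers are students.
Conclusion: All computers are teachers.
Fallacy: undistributed middle. students is predicate in both.
Counterexample: computers and teachers could be disjoint subsets of students.

Invalid


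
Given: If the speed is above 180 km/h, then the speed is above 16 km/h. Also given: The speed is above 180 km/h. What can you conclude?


Modus ponens: P → Q, P ⊢ Q
P: the speed is above 180 km/h
Q: the speed is above 16 km/h
We have P → Q and P is true.
By modus ponens, Q must be true.

The speed is above 16 km/h


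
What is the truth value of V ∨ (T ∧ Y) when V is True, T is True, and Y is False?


V = True, T = True, Y = False
Step 1: T ∧ Y = True AND False = False
Step 2: V ∨ False = True OR False = True
AND evaluated first (higher precedence); then OR applied.

True


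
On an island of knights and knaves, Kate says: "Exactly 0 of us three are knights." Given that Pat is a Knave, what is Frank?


Kate claims exactly 0 knights among Kate, Pat, Frank.
Given: Pat is a Knave.

Case 1: Kate is a Knight (tells truth)
  Then exactly 0 of the three are knights.
  Counting Kate, Pat: 1 knight(s) so far. Need -1 more → impossible.
Case 2: Kate is a Knave (lies)
  Then the count is NOT 0.
  If Frank = Knave, count = 0 = 0 → claim would be true, contradicts lie.
  If Frank = Knight, count = 1 ≠ 0 → lie confirmed ✓

Frank is a Knight.

Knight


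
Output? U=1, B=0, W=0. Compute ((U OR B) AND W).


U OR B = 1|0 = 1
1 AND 0 = 0

0


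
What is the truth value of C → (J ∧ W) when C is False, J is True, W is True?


C = False, J = True, W = True
Step 1: J ∧ W = True AND True = True
Step 2: C → (True): false only when C=True and consequent=False.
Result: True

True


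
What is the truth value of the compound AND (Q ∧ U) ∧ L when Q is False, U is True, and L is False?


Q = False, U = True, L = False
Step 1: Q ∧ U = False AND True = False
Step 2: False ∧ L = False AND False = False
AND is true only when ALL operands are true.

False


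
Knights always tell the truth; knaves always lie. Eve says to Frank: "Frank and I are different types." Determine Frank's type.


Eve says: "Frank and I are different types."
Case 1: Eve is a Knight (truth-teller)
  Statement is true → they ARE different → Frank is a Knave
Case 2: Eve is a Knave (liar)
  Statement is false → they are NOT different → Frank is a Knave
In both cases, Frank is a Knave.

Knave


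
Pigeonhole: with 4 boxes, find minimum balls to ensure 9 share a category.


Pigeonhole: to guarantee k in one of n categories, need (k-1)×n + 1.
k = 9, n = 4
Minimum = (9-1) × 4 + 1 = 8 × 4 + 1

33


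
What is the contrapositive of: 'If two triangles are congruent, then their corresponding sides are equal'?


Original: If two triangles are congruent, then their corresponding sides are equal
Contrapositive: If ¬Q, then ¬P
Negate Q: not (their corresponding sides are equal)
Negate P: not (two triangles are congruent)

If not (their corresponding sides are equal), then not (two triangles are congruent).


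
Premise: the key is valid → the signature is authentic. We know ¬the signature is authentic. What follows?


Modus tollens: P → Q, ¬Q ⊢ ¬P
P: the key is valid
Q: the signature is authentic
We have P → Q and Q is false.
By modus tollens, P must be false.

It is not the case that the key is valid


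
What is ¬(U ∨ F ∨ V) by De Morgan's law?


De Morgan's law: ¬(P ∨ Q ∨ R) ≡ ¬P ∧ ¬Q ∧ ¬R
¬(U ∨ F ∨ V) = ¬U ∧ ¬F ∧ ¬V

¬U ∧ ¬F ∧ ¬V


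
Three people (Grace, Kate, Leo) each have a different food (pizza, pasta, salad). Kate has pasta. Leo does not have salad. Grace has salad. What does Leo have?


From clues:
  Kate → pasta
  Grace → salad
By elimination, Leo gets the remaining.

pizza


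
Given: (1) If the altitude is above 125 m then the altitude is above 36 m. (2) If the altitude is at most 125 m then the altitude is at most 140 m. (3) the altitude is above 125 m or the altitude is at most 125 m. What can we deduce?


Constructive dilemma: (P → Q) ∧ (R → S), P ∨ R ⊢ Q ∨ S
Premise 1: the altitude is above 125 m → the altitude is above 36 m
Premise 2: the altitude is at most 125 m → the altitude is at most 140 m
Premise 3: the altitude is above 125 m ∨ the altitude is at most 125 m
Case 1: Assuming the altitude is above 125 m, then by Premise 1, the altitude is above 36 m.
Case 2: Assuming the altitude is at most 125 m, then by Premise 2, the altitude is at most 140 m.
Since one of the altitude is above 125 m or the altitude is at most 125 m must hold, we get the altitude is above 36 m or the altitude is at most 140 m.

The altitude is above 36 m or the altitude is at most 140 m.


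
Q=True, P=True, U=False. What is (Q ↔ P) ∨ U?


Q = True, P = True, U = False
Expression: (Q ↔ P) ∨ U
Step 1: Q ↔ P = (True iff True) (true when values match) = True
Step 2: (True) ∨ U = True OR False = True

True


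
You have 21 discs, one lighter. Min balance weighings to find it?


Each weighing has 3 outcomes (left heavy / balance / right heavy), so k weighings distinguish at most 3^k cases; splitting into three near-equal groups achieves this.
Need 3^k ≥ 21: 3^2 = 9 < 21 ≤ 3^3 = 27
k = ⌈log₃(21)⌉ = 3

3


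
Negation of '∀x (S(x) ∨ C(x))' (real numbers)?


Original: ∀x (S(x) ∨ C(x))
Rule: ¬∀→∃, ¬∃→∀, negate predicate.
Negation: ∃x (¬S(x) ∧ ¬C(x))

∃x (¬S(x) ∧ ¬C(x))


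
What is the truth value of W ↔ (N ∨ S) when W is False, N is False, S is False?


W = False, N = False, S = False
Step 1: N ∨ S = False OR False = False
Step 2: W ↔ (False): true when both sides have same truth value.
Result: False ↔ False = True

True


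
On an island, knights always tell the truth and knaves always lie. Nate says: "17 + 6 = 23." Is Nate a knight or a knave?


Statement: "17 + 6 = 23."
Actual: 17 + 6 = 23
Claimed: 23
Statement is TRUE → Nate tells the truth → Knight

Knight


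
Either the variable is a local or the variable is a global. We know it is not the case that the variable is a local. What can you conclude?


Disjunctive syllogism: P ∨ Q, ¬P ⊢ Q
Disjunction: the variable is a local ∨ the variable is a global
We know it is not the case that the variable is a local.
By disjunctive syllogism, the other disjunct must be true.

The variable is a global


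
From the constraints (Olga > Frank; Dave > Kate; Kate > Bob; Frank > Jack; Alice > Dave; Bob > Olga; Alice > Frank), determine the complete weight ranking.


Constraints: Olga > Frank; Dave > Kate; Kate > Bob; Frank > Jack; Alice > Dave; Bob > Olga; Alice > Frank
Method: at each step, the next-highest is the one remaining person who never appears on the smaller side of a constraint between remaining people.
  Step 1: remaining {Jack, Dave, Kate, Olga, Alice, Bob, Frank}; on the smaller side: {Jack, Dave, Kate, Olga, Bob, Frank} → Alice is next (Alice > Dave; Alice > Frank).
  Step 2: remaining {Jack, Dave, Kate, Olga, Bob, Frank}; on the smaller side: {Jack, Kate, Olga, Bob, Frank} → Dave is next (Dave > Kate).
  Step 3: remaining {Jack, Kate, Olga, Bob, Frank}; on the smaller side: {Jack, Olga, Bob, Frank} → Kate is next (Kate > Bob).
  Step 4: remaining {Jack, Olga, Bob, Frank}; on the smaller side: {Jack, Olga, Frank} → Bob is next (Bob > Olga).
  Step 5: remaining {Jack, Olga, Frank}; on the smaller side: {Jack, Frank} → Olga is next (Olga > Frank).
  Step 6: remaining {Jack, Frank}; on the smaller side: {Jack} → Frank is next (Frank > Jack).
  Step 7: only Jack remains → lowest.
Final ranking (highest to lowest):

Alice > Dave > Kate > Bob > Olga > Frank > Jack


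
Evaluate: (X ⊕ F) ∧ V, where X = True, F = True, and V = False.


X = True, F = True, V = False
Step 1: X ⊕ F = True XOR True = False
Step 2: False ∧ V = False AND False = False
XOR true when exactly one of X,F is true; then AND with V.

False


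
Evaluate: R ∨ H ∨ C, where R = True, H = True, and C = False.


R = True, H = True, C = False
Step 1: R ∨ H = True OR True = True
Step 2: True ∨ C = True OR False = True
OR is true when at least one operand is true.

True


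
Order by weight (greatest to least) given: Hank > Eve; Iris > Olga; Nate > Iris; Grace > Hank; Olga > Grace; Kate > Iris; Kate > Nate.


Constraints: Hank > Eve; Iris > Olga; Nate > Iris; Grace > Hank; Olga > Grace; Kate > Iris; Kate > Nate
Method: at each step, the next-highest is the one remaining person who never appears on the smaller side of a constraint between remaining people.
  Step 1: remaining {Kate, Olga, Eve, Nate, Hank, Grace, Iris}; on the smaller side: {Olga, Eve, Nate, Hank, Grace, Iris} → Kate is next (Kate > Iris; Kate > Nate).
  Step 2: remaining {Olga, Eve, Nate, Hank, Grace, Iris}; on the smaller side: {Olga, Eve, Hank, Grace, Iris} → Nate is next (Nate > Iris).
  Step 3: remaining {Olga, Eve, Hank, Grace, Iris}; on the smaller side: {Olga, Eve, Hank, Grace} → Iris is next (Iris > Olga).
  Step 4: remaining {Olga, Eve, Hank, Grace}; on the smaller side: {Eve, Hank, Grace} → Olga is next (Olga > Grace).
  Step 5: remaining {Eve, Hank, Grace}; on the smaller side: {Eve, Hank} → Grace is next (Grace > Hank).
  Step 6: remaining {Eve, Hank}; on the smaller side: {Eve} → Hank is next (Hank > Eve).
  Step 7: only Eve remains → lowest.
Final ranking (highest to lowest):

Kate > Nate > Iris > Olga > Grace > Hank > Eve


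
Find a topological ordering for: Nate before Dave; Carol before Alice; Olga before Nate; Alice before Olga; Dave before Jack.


Constraints: Nate before Dave; Carol before Alice; Olga before Nate; Alice before Olga; Dave before Jack
Method: repeatedly schedule the remaining task that has no remaining task required before it.
  Step 1: remaining {Jack, Dave, Alice, Carol, Olga, Nate}; every task except Carol still has a predecessor pending → schedule Carol.
  Step 2: remaining {Jack, Dave, Alice, Olga, Nate}; every task except Alice still has a predecessor pending → schedule Alice.
  Step 3: remaining {Jack, Dave, Olga, Nate}; every task except Olga still has a predecessor pending → schedule Olga.
  Step 4: remaining {Jack, Dave, Nate}; every task except Nate still has a predecessor pending → schedule Nate.
  Step 5: remaining {Jack, Dave}; every task except Dave still has a predecessor pending → schedule Dave.
  Step 6: only Jack remains → schedule Jack.
Resulting order:

Carol → Alice → Olga → Nate → Dave → Jack


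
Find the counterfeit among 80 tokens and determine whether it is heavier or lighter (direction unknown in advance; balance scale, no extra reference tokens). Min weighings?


Let n = 80. 160 possibilities (n tokens × lighter/heavier); each weighing has 3 outcomes.
Bound for k weighings: say the first weighing puts j tokens on each pan. If it tips, the 2j weighed tokens remain suspects (each with a known direction) and k-1 weighings give 3^(k-1) outcomes; 3^(k-1) is odd, so 2j ≤ 3^(k-1) - 1. If it balances, the n - 2j unweighed tokens remain with direction unknown: 2(n - 2j) ≤ 3^(k-1) - 1 by the same parity argument. Adding, n ≤ (3^(k-1) - 1) + (3^(k-1) - 1)/2 = (3^k - 3)/2, and the classical three-group strategy achieves this (3 tokens in 2 weighings, 12 in 3, 39 in 4, 120 in 5).
So we need the smallest k with (3^k - 3)/2 ≥ 80.
k = 4: (3^4 - 3)/2 = 39 < 80 ✗
k = 5: (3^5 - 3)/2 = 120 ≥ 80 ✓

5


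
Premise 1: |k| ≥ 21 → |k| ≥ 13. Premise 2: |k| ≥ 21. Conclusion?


Modus ponens: P → Q, P ⊢ Q
P: |k| ≥ 21
Q: |k| ≥ 13
We have P → Q and P is true.
By modus ponens, Q must be true.

|k| ≥ 13


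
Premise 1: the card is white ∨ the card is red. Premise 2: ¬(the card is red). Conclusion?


Disjunctive syllogism: P ∨ Q, ¬P ⊢ Q
Disjunction: the card is white ∨ the card is red
We know it is not the case that the card is red.
By disjunctive syllogism, the other disjunct must be true.

The card is white


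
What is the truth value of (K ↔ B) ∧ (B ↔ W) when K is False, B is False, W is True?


K = False, B = False, W = True
Step 1: K ↔ B is true when K and B have the same value. Result: True
Step 2: B ↔ W is true when B and W have the same value. Result: False
Step 3: True ∧ False = False

False


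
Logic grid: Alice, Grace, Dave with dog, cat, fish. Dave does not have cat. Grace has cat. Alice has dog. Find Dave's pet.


From clues:
  Grace → cat
  Alice → dog
By elimination, Dave gets the remaining.

fish


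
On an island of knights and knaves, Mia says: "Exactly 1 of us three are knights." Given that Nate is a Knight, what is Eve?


Mia claims exactly 1 knights among Mia, Nate, Eve.
Given: Nate is a Knight.

Case 1: Mia is a Knight (tells truth)
  Then exactly 1 of the three are knights.
  Counting Mia, Nate: 2 knight(s) so far. Need -1 more → impossible.
Case 2: Mia is a Knave (lies)
  Then the count is NOT 1.
  If Eve = Knave, count = 1 = 1 → claim would be true, contradicts lie.
  If Eve = Knight, count = 2 ≠ 1 → lie confirmed ✓

Eve is a Knight.

Knight


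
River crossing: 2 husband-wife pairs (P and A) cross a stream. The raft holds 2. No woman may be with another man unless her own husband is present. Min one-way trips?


Label couples P and A.
1. WP+WA → (far: WP,WA; near: HP,HA)
2. WP ←   (far: WA; near: HP,HA,WP)
3. HP+HA → (far: HP,HA,WA; near: WP)
4. HP ←   (far: HA,WA; near: HP,WP)  — HP returns, since WP is alone on near bank
5. HP+WP → (far: all four; near: empty)
Every state respects the constraint.
Minimum trips = 5

5


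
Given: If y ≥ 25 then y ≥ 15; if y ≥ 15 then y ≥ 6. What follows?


Hypothetical syllogism: P → Q, Q → R ⊢ P → R
Premise 1: y ≥ 25 → y ≥ 15
Premise 2: y ≥ 15 → y ≥ 6
Chain the implications: the middle term (y ≥ 15) links the two.
Conclusion: If y ≥ 25, then y ≥ 6.

If y ≥ 25, then y ≥ 6.


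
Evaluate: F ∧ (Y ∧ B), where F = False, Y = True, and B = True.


F = False, Y = True, B = True
Step 1: Y ∧ B = True AND True = True
Step 2: F ∧ True = False AND True = False
AND is true only when ALL operands are true.

False


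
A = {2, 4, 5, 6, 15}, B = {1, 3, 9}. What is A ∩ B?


A = {2, 4, 5, 6, 15}
B = {1, 3, 9}
Operation: intersection
Elements in both: none

∅


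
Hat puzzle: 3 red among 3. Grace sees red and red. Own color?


Total red = 3, seen red = 2
Own red = 3 - 2 = 1
Grace's hat is red.

red


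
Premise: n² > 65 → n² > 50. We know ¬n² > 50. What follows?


Modus tollens: P → Q, ¬Q ⊢ ¬P
P: n² > 65
Q: n² > 50
We have P → Q and Q is false.
By modus tollens, P must be false.

It is not the case that n² > 65


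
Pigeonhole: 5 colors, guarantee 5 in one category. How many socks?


Pigeonhole: to guarantee k in one of n categories, need (k-1)×n + 1.
k = 5, n = 5
Minimum = (5-1) × 5 + 1 = 4 × 5 + 1

21


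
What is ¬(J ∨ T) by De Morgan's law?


De Morgan's law: ¬(P ∨ Q) ≡ ¬P ∧ ¬Q
¬(J ∨ T) = ¬J ∧ ¬T

¬J ∧ ¬T


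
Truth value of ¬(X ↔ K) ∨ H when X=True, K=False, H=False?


X = True, K = False, H = False
Expression: ¬(X ↔ K) ∨ H
Step 1: X ↔ K = (True iff False) = False
Step 2: ¬(X ↔ K) = NOT False = True
Step 3: (True) ∨ H = True OR False = True

True


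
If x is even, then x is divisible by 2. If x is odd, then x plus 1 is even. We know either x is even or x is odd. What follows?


Constructive dilemma: (P → Q) ∧ (R → S), P ∨ R ⊢ Q ∨ S
Premise 1: x is even → x is divisible by 2
Premise 2: x is odd → x plus 1 is even
Premise 3: x is even ∨ x is odd
Case 1: Assuming x is even, then by Premise 1, x is divisible by 2.
Case 2: Assuming x is odd, then by Premise 2, x plus 1 is even.
Since one of x is even or x is odd must hold, we get x is divisible by 2 or x plus 1 is even.

x is divisible by 2 or x plus 1 is even.


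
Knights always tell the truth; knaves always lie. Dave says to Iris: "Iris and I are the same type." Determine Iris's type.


Dave says: "Iris and I are the same type."
Case 1: Dave is a Knight (truth-teller)
  Statement is true → they ARE the same → Iris is also a Knight
Case 2: Dave is a Knave (liar)
  Statement is false → they are NOT the same → Iris is a Knight
In both cases, Iris is a Knight.

Knight


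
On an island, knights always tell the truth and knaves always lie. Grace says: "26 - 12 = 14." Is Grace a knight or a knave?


Statement: "26 - 12 = 14."
Actual: 26 - 12 = 14
Claimed: 14
Statement is TRUE → Grace tells the truth → Knight

Knight


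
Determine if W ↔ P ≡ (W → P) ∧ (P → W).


Expression 1: W ↔ P
Expression 2: (W → P) ∧ (P → W)
Truth table (W P | Expr1 Expr2):
  T T |   T     T
  T F |   F     F
  F T |   F     F
  F F |   T     T
All 4 rows agree, so the expressions are logically equivalent.

Yes


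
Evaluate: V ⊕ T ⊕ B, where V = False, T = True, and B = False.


V = False, T = True, B = False
Step 1: V ⊕ T = False XOR True = True
Step 2: True ⊕ B = True XOR False = True
XOR is true when an odd number of operands are true.

True


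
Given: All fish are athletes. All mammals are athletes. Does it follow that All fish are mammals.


Premise 1: All fish are athletes.
Premise 2: All mammals are athletes.
Conclusion: All fish are mammals.
Fallacy: undistributed middle. athletes is predicate in both.
Counterexample: fish and mammals could be disjoint subsets of athletes.

Invalid


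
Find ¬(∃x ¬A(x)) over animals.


Original: ∃x ¬A(x)
Rule: ¬∀→∃, ¬∃→∀, negate predicate.
Negation: ∀x A(x)

∀x A(x)


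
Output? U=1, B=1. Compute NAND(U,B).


U AND B = 1
NOT(1) = 0

0


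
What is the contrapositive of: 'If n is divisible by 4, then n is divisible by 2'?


Original: If n is divisible by 4, then n is divisible by 2
Contrapositive: If ¬Q, then ¬P
Negate Q: not (n is divisible by 2)
Negate P: not (n is divisible by 4)

If not (n is divisible by 2), then not (n is divisible by 4).


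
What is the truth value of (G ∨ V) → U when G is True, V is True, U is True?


G = True, V = True, U = True
Step 1: G ∨ V = True OR True = True
Step 2: (True) → U: false only when antecedent=True and U=False.
Result: True

True


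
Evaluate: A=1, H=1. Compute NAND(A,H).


A AND H = 1
NOT(1) = 0

0


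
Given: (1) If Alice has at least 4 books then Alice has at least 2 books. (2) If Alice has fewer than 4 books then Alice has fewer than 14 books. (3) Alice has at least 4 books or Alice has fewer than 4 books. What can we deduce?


Constructive dilemma: (P → Q) ∧ (R → S), P ∨ R ⊢ Q ∨ S
Premise 1: Alice has at least 4 books → Alice has at least 2 books
Premise 2: Alice has fewer than 4 books → Alice has fewer than 14 books
Premise 3: Alice has at least 4 books ∨ Alice has fewer than 4 books
Case 1: Assuming Alice has at least 4 books, then by Premise 1, Alice has at least 2 books.
Case 2: Assuming Alice has fewer than 4 books, then by Premise 2, Alice has fewer than 14 books.
Since one of Alice has at least 4 books or Alice has fewer than 4 books must hold, we get Alice has at least 2 books or Alice has fewer than 14 books.

Alice has at least 2 books or Alice has fewer than 14 books.


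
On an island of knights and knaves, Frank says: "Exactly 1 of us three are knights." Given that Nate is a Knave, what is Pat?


Frank claims exactly 1 knights among Frank, Nate, Pat.
Given: Nate is a Knave.

Case 1: Frank is a Knight (tells truth)
  Then exactly 1 of the three are knights.
  Counting Frank, Nate: 1 knight(s) so far. Need 0 more → Pat = Knave.
Case 2: Frank is a Knave (lies)
  Then the count is NOT 1.
  If Pat = Knight, count = 1 = 1 → claim would be true, contradicts lie.
  If Pat = Knave, count = 0 ≠ 1 → lie confirmed ✓

Pat is a Knave.

Knave


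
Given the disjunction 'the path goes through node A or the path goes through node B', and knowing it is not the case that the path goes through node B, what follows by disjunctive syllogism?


Disjunctive syllogism: P ∨ Q, ¬P ⊢ Q
Disjunction: the path goes through node A ∨ the path goes through node B
We know it is not the case that the path goes through node B.
By disjunctive syllogism, the other disjunct must be true.

The path goes through node A


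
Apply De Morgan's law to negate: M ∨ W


De Morgan's law: ¬(P ∨ Q) ≡ ¬P ∧ ¬Q
¬(M ∨ W) = ¬M ∧ ¬W

¬M ∧ ¬W


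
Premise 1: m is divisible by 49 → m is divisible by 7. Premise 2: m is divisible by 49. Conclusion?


Modus ponens: P → Q, P ⊢ Q
P: m is divisible by 49
Q: m is divisible by 7
We have P → Q and P is true.
By modus ponens, Q must be true.

m is divisible by 7


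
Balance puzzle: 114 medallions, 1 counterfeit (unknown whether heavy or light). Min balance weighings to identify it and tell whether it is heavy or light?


Let n = 114. 228 possibilities (n medallions × lighter/heavier); each weighing has 3 outcomes.
Bound for k weighings: say the first weighing puts j medallions on each pan. If it tips, the 2j weighed medallions remain suspects (each with a known direction) and k-1 weighings give 3^(k-1) outcomes; 3^(k-1) is odd, so 2j ≤ 3^(k-1) - 1. If it balances, the n - 2j unweighed medallions remain with direction unknown: 2(n - 2j) ≤ 3^(k-1) - 1 by the same parity argument. Adding, n ≤ (3^(k-1) - 1) + (3^(k-1) - 1)/2 = (3^k - 3)/2, and the classical three-group strategy achieves this (3 medallions in 2 weighings, 12 in 3, 39 in 4, 120 in 5).
So we need the smallest k with (3^k - 3)/2 ≥ 114.
k = 4: (3^4 - 3)/2 = 39 < 114 ✗
k = 5: (3^5 - 3)/2 = 120 ≥ 114 ✓

5


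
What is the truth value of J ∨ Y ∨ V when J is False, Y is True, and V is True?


J = False, Y = True, V = True
Step 1: J ∨ Y = False OR True = True
Step 2: True ∨ V = True OR True = True
OR is true when at least one operand is true.

True


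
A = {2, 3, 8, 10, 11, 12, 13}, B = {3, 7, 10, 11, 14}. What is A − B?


A = {2, 3, 8, 10, 11, 12, 13}
B = {3, 7, 10, 11, 14}
Operation: difference A − B
In A but not B: 2, 8, 12, 13

{2, 8, 12, 13}


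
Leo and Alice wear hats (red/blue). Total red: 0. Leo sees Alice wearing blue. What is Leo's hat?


Total red = 0, Alice = blue
Red accounted for: 0
Remaining for Leo: 0
Leo's hat is blue.

blue


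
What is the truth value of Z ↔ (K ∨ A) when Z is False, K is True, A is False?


Z = False, K = True, A = False
Step 1: K ∨ A = True OR False = True
Step 2: Z ↔ (True): true when both sides have same truth value.
Result: False ↔ True = False

False


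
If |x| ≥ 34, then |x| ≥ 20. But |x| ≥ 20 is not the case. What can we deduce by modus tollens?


Modus tollens: P → Q, ¬Q ⊢ ¬P
P: |x| ≥ 34
Q: |x| ≥ 20
We have P → Q and Q is false.
By modus tollens, P must be false.

It is not the case that |x| ≥ 34


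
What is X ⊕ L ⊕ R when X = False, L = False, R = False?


X = False, L = False, R = False
Step 1: X ⊕ L = False XOR False = False
Step 2: False ⊕ R = False XOR False = False
XOR is true when an odd number of operands are true.

False


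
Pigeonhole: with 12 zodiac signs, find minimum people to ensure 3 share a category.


Pigeonhole: to guarantee k in one of n categories, need (k-1)×n + 1.
k = 3, n = 12
Minimum = (3-1) × 12 + 1 = 2 × 12 + 1

25


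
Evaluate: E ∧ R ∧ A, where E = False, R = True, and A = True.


E = False, R = True, A = True
Step 1: E ∧ R = False AND True = False
Step 2: (False) ∧ A = (False) AND True = False
AND is true only when ALL operands are true.

False


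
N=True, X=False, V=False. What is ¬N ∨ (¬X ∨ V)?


N = True, X = False, V = False
Expression: ¬N ∨ (¬X ∨ V)
Step 1: ¬X = NOT False = True
Step 2: ¬X ∨ V = True OR False = True
Step 3: ¬N = NOT True = False
Step 4: (False) ∨ (True) = False OR True = True

True


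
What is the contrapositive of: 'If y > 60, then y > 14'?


Original: If y > 60, then y > 14
Contrapositive: If ¬Q, then ¬P
Negate Q: not (y > 14)
Negate P: not (y > 60)

If not (y > 14), then not (y > 60).


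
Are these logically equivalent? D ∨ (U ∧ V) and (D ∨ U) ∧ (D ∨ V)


Expression 1: D ∨ (U ∧ V)
Expression 2: (D ∨ U) ∧ (D ∨ V)
Truth table (D U V | Expr1 Expr2):
  T T T |   T     T
  T T F |   T     T
  T F T |   T     T
  T F F |   T     T
  F T T |   T     T
  F T F |   F     F
  F F T |   F     F
  F F F |   F     F
All 8 rows agree, so the expressions are logically equivalent.

Yes


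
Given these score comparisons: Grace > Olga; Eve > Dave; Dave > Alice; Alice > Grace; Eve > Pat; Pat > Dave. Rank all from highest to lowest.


Constraints: Grace > Olga; Eve > Dave; Dave > Alice; Alice > Grace; Eve > Pat; Pat > Dave
Method: at each step, the next-highest is the one remaining person who never appears on the smaller side of a constraint between remaining people.
  Step 1: remaining {Olga, Eve, Alice, Grace, Dave, Pat}; on the smaller side: {Olga, Alice, Grace, Dave, Pat} → Eve is next (Eve > Dave; Eve > Pat).
  Step 2: remaining {Olga, Alice, Grace, Dave, Pat}; on the smaller side: {Olga, Alice, Grace, Dave} → Pat is next (Pat > Dave).
  Step 3: remaining {Olga, Alice, Grace, Dave}; on the smaller side: {Olga, Alice, Grace} → Dave is next (Dave > Alice).
  Step 4: remaining {Olga, Alice, Grace}; on the smaller side: {Olga, Grace} → Alice is next (Alice > Grace).
  Step 5: remaining {Olga, Grace}; on the smaller side: {Olga} → Grace is next (Grace > Olga).
  Step 6: only Olga remains → lowest.
Final ranking (highest to lowest):

Eve > Pat > Dave > Alice > Grace > Olga


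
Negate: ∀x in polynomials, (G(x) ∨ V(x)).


Original: ∀x (G(x) ∨ V(x))
Rule: ¬∀→∃, ¬∃→∀, negate predicate.
Negation: ∃x (¬G(x) ∧ ¬V(x))

∃x (¬G(x) ∧ ¬V(x))


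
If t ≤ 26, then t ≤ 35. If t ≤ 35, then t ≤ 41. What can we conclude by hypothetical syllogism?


Hypothetical syllogism: P → Q, Q → R ⊢ P → R
Premise 1: t ≤ 26 → t ≤ 35
Premise 2: t ≤ 35 → t ≤ 41
Chain the implications: the middle term (t ≤ 35) links the two.
Conclusion: If t ≤ 26, then t ≤ 41.

If t ≤ 26, then t ≤ 41.


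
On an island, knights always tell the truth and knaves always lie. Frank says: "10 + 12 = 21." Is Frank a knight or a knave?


Statement: "10 + 12 = 21."
Actual: 10 + 12 = 22
Claimed: 21
Statement is FALSE → Frank lies → Knave

Knave


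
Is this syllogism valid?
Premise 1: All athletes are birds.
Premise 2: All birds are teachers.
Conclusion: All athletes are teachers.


Premise 1: All athletes are birds.
Premise 2: All birds are teachers.
Conclusion: All athletes are teachers.
Barbara syllogism (AAA-1): All A are B, All B are C → All A are C.
Middle term (birds) distributed in premise 2.

Valid


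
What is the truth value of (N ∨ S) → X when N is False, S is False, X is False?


N = False, S = False, X = False
Step 1: N ∨ S = False OR False = False
Step 2: (False) → X: false only when antecedent=True and X=False.
Result: True

True


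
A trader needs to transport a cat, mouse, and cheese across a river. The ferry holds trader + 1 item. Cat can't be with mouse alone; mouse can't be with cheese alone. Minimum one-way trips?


1. trader+mouse → 2. trader ← 3. trader+cat → 4. trader+mouse ← 5. trader+cheese → 6. trader ← 7. trader+mouse →
Minimum trips = 7

7


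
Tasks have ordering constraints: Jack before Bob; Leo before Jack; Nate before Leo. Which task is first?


Constraints: Jack before Bob; Leo before Jack; Nate before Leo
The first task can have nothing scheduled before it, so it must never appear on the right of a 'before'.
Tasks appearing after some 'before': Bob, Jack, Leo.
The only task not in that list is Nate → it is first.

Nate


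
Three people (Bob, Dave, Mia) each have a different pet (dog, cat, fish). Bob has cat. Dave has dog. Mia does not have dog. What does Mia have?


From clues:
  Bob → cat
  Dave → dog
By elimination, Mia gets the remaining.

fish


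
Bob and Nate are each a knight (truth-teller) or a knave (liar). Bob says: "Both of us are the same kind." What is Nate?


Bob says: "Both of us are the same kind."
Case 1: Bob is a Knight (truth-teller)
  Statement is true → they ARE the same → Nate is also a Knight
Case 2: Bob is a Knave (liar)
  Statement is false → they are NOT the same → Nate is a Knight
In both cases, Nate is a Knight.

Knight


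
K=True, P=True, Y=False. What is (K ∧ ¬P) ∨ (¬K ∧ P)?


K = True, P = True, Y = False
Expression: (K ∧ ¬P) ∨ (¬K ∧ P)
Step 1: ¬P = NOT True = False
Step 2: K ∧ ¬P = True AND False = False
Step 3: ¬K = NOT True = False
Step 4: ¬K ∧ P = False AND True = False
Step 5: (False) ∨ (False) = False OR False = False

False


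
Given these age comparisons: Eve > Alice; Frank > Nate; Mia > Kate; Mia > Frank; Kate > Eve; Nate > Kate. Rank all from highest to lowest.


Constraints: Eve > Alice; Frank > Nate; Mia > Kate; Mia > Frank; Kate > Eve; Nate > Kate
Method: at each step, the next-highest is the one remaining person who never appears on the smaller side of a constraint between remaining people.
  Step 1: remaining {Frank, Mia, Alice, Kate, Nate, Eve}; on the smaller side: {Frank, Alice, Kate, Nate, Eve} → Mia is next (Mia > Kate; Mia > Frank).
  Step 2: remaining {Frank, Alice, Kate, Nate, Eve}; on the smaller side: {Alice, Kate, Nate, Eve} → Frank is next (Frank > Nate).
  Step 3: remaining {Alice, Kate, Nate, Eve}; on the smaller side: {Alice, Kate, Eve} → Nate is next (Nate > Kate).
  Step 4: remaining {Alice, Kate, Eve}; on the smaller side: {Alice, Eve} → Kate is next (Kate > Eve).
  Step 5: remaining {Alice, Eve}; on the smaller side: {Alice} → Eve is next (Eve > Alice).
  Step 6: only Alice remains → lowest.
Final ranking (highest to lowest):

Mia > Frank > Nate > Kate > Eve > Alice


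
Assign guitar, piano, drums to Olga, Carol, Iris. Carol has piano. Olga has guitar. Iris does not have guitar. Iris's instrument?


From clues:
  Olga → guitar
  Carol → piano
By elimination, Iris gets the remaining.

drums


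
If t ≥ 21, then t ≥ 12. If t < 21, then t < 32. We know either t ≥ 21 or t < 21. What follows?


Constructive dilemma: (P → Q) ∧ (R → S), P ∨ R ⊢ Q ∨ S
Premise 1: t ≥ 21 → t ≥ 12
Premise 2: t < 21 → t < 32
Premise 3: t ≥ 21 ∨ t < 21
Case 1: Assuming t ≥ 21, then by Premise 1, t ≥ 12.
Case 2: Assuming t < 21, then by Premise 2, t < 32.
Since one of t ≥ 21 or t < 21 must hold, we get t ≥ 12 or t < 32.

t ≥ 12 or t < 32.


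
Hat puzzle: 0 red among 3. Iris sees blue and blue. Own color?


Total red = 0, seen red = 0
Own red = 0 - 0 = 0
Iris's hat is blue.

blue


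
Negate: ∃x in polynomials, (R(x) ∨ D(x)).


Original: ∃x (R(x) ∨ D(x))
Rule: ¬∀→∃, ¬∃→∀, negate predicate.
Negation: ∀x (¬R(x) ∧ ¬D(x))

∀x (¬R(x) ∧ ¬D(x))


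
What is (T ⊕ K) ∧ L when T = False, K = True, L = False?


T = False, K = True, L = False
Step 1: T ⊕ K = False XOR True = True
Step 2: True ∧ L = True AND False = False
XOR true when exactly one of T,K is true; then AND with L.

False


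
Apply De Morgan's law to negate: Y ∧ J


De Morgan's law: ¬(P ∧ Q) ≡ ¬P ∨ ¬Q
¬(Y ∧ J) = ¬Y ∨ ¬J

¬Y ∨ ¬J


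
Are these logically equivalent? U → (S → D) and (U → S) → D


Expression 1: U → (S → D)
Expression 2: (U → S) → D
Truth table (U S D | Expr1 Expr2):
  T T T |   T     T
  T T F |   F     F
  T F T |   T     T
  T F F |   T     T
  F T T |   T     T
  F T F |   T     F   ← differ
  F F T |   T     T
  F F F |   T     F   ← differ
Counterexample: U=F, S=T, D=F gives Expr1 = T but Expr2 = F, so the expressions are NOT logically equivalent.

No


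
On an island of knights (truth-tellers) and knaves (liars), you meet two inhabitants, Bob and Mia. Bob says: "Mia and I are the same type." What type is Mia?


Bob says: "Mia and I are the same type."
Case 1: Bob is a Knight (truth-teller)
  Statement is true → they ARE the same → Mia is also a Knight
Case 2: Bob is a Knave (liar)
  Statement is false → they are NOT the same → Mia is a Knight
In both cases, Mia is a Knight.

Knight


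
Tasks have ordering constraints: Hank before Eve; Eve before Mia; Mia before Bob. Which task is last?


Constraints: Hank before Eve; Eve before Mia; Mia before Bob
The last task can have nothing scheduled after it, so it must never appear on the left of a 'before'.
Tasks appearing before some other task: Hank, Eve, Mia.
The only task not in that list is Bob → it is last.

Bob


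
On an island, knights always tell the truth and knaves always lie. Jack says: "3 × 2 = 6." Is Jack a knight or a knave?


Statement: "3 × 2 = 6."
Actual: 3 × 2 = 6
Claimed: 6
Statement is TRUE → Jack tells the truth → Knight

Knight


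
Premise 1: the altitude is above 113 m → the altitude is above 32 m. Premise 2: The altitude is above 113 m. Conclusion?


Modus ponens: P → Q, P ⊢ Q
P: the altitude is above 113 m
Q: the altitude is above 32 m
We have P → Q and P is true.
By modus ponens, Q must be true.

The altitude is above 32 m


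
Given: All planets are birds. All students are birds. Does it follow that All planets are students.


Premise 1: All planets are birds.
Premise 2: All students are birds.
Conclusion: All planets are students.
Fallacy: undistributed middle. birds is predicate in both.
Counterexample: planets and students could be disjoint subsets of birds.

Invalid


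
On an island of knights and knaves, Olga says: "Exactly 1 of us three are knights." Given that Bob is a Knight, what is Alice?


Olga claims exactly 1 knights among Olga, Bob, Alice.
Given: Bob is a Knight.

Case 1: Olga is a Knight (tells truth)
  Then exactly 1 of the three are knights.
  Counting Olga, Bob: 2 knight(s) so far. Need -1 more → impossible.
Case 2: Olga is a Knave (lies)
  Then the count is NOT 1.
  If Alice = Knave, count = 1 = 1 → claim would be true, contradicts lie.
  If Alice = Knight, count = 2 ≠ 1 → lie confirmed ✓

Alice is a Knight.

Knight


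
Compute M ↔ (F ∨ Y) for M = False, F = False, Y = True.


M = False, F = False, Y = True
Step 1: F ∨ Y = False OR True = True
Step 2: M ↔ (True): true when both sides have same truth value.
Result: False ↔ True = False

False


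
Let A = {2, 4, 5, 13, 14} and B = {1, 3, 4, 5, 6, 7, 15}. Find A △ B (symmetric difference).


A = {2, 4, 5, 13, 14}
B = {1, 3, 4, 5, 6, 7, 15}
Operation: symmetric difference
In A only: [2, 13, 14], in B only: [1, 3, 6, 7, 15]

{1, 2, 3, 6, 7, 13, 14, 15}


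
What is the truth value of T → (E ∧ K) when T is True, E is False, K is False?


T = True, E = False, K = False
Step 1: E ∧ K = False AND False = False
Step 2: T → (False): false only when T=True and consequent=False.
Result: False

False


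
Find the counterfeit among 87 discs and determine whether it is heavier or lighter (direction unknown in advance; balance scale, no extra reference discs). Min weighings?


Let n = 87. 174 possibilities (n discs × lighter/heavier); each weighing has 3 outcomes.
Bound for k weighings: say the first weighing puts j discs on each pan. If it tips, the 2j weighed discs remain suspects (each with a known direction) and k-1 weighings give 3^(k-1) outcomes; 3^(k-1) is odd, so 2j ≤ 3^(k-1) - 1. If it balances, the n - 2j unweighed discs remain with direction unknown: 2(n - 2j) ≤ 3^(k-1) - 1 by the same parity argument. Adding, n ≤ (3^(k-1) - 1) + (3^(k-1) - 1)/2 = (3^k - 3)/2, and the classical three-group strategy achieves this (3 discs in 2 weighings, 12 in 3, 39 in 4, 120 in 5).
So we need the smallest k with (3^k - 3)/2 ≥ 87.
k = 4: (3^4 - 3)/2 = 39 < 87 ✗
k = 5: (3^5 - 3)/2 = 120 ≥ 87 ✓

5
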